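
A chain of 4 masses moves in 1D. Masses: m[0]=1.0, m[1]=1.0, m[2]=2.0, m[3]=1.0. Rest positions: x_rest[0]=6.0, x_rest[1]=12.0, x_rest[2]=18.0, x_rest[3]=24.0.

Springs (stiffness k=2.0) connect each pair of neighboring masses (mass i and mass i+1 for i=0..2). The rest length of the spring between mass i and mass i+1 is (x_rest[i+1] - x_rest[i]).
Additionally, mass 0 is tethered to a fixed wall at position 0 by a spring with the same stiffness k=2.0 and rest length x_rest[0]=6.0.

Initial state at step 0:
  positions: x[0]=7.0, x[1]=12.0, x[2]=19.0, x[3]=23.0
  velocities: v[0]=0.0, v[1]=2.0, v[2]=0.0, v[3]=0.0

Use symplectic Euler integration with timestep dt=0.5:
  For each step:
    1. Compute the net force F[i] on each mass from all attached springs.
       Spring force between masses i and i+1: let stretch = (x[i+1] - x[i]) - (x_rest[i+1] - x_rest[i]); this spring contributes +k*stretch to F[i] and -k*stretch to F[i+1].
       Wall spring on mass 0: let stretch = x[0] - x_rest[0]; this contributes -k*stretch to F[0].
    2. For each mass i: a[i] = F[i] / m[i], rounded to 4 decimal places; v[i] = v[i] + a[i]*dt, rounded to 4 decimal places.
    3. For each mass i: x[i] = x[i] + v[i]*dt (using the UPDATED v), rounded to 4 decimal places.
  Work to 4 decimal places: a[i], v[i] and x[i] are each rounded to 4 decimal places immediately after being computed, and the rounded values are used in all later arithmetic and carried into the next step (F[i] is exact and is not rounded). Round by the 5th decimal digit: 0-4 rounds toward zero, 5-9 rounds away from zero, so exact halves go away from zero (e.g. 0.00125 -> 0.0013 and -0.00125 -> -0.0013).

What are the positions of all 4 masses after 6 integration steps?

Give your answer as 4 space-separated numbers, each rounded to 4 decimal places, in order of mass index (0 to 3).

Answer: 4.1133 13.3829 19.1017 24.9337

Derivation:
Step 0: x=[7.0000 12.0000 19.0000 23.0000] v=[0.0000 2.0000 0.0000 0.0000]
Step 1: x=[6.0000 14.0000 18.2500 24.0000] v=[-2.0000 4.0000 -1.5000 2.0000]
Step 2: x=[6.0000 14.1250 17.8750 25.1250] v=[0.0000 0.2500 -0.7500 2.2500]
Step 3: x=[7.0625 12.0625 18.3750 25.6250] v=[2.1250 -4.1250 1.0000 1.0000]
Step 4: x=[7.0938 10.6563 19.1094 25.5000] v=[0.0625 -2.8125 1.4688 -0.2500]
Step 5: x=[5.3594 11.6954 19.3282 25.1797] v=[-3.4688 2.0781 0.4376 -0.6406]
Step 6: x=[4.1133 13.3829 19.1017 24.9337] v=[-2.4922 3.3749 -0.4531 -0.4921]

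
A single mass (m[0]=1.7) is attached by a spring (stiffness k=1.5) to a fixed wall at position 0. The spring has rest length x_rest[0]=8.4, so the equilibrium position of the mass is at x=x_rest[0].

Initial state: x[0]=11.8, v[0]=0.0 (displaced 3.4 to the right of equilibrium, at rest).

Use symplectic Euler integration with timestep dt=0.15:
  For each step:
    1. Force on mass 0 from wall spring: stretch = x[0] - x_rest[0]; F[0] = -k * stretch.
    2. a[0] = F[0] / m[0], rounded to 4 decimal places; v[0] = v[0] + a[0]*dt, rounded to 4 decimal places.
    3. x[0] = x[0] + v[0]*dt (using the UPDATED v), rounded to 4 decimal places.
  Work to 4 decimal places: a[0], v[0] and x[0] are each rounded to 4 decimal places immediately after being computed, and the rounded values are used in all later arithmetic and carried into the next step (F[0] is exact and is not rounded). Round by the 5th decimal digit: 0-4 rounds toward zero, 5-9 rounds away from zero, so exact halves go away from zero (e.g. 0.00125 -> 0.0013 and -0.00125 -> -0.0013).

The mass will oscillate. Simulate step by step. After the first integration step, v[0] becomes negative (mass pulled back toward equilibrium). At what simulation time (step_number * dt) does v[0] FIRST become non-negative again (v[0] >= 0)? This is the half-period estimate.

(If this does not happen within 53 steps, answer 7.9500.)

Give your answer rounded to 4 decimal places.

Step 0: x=[11.8000] v=[0.0000]
Step 1: x=[11.7325] v=[-0.4500]
Step 2: x=[11.5988] v=[-0.8911]
Step 3: x=[11.4016] v=[-1.3145]
Step 4: x=[11.1448] v=[-1.7118]
Step 5: x=[10.8335] v=[-2.0751]
Step 6: x=[10.4739] v=[-2.3972]
Step 7: x=[10.0731] v=[-2.6717]
Step 8: x=[9.6391] v=[-2.8931]
Step 9: x=[9.1805] v=[-3.0571]
Step 10: x=[8.7064] v=[-3.1604]
Step 11: x=[8.2263] v=[-3.2010]
Step 12: x=[7.7496] v=[-3.1780]
Step 13: x=[7.2858] v=[-3.0919]
Step 14: x=[6.8441] v=[-2.9444]
Step 15: x=[6.4333] v=[-2.7385]
Step 16: x=[6.0616] v=[-2.4782]
Step 17: x=[5.7363] v=[-2.1687]
Step 18: x=[5.4639] v=[-1.8162]
Step 19: x=[5.2498] v=[-1.4276]
Step 20: x=[5.0982] v=[-1.0107]
Step 21: x=[5.0121] v=[-0.5737]
Step 22: x=[4.9933] v=[-0.1253]
Step 23: x=[5.0421] v=[0.3256]
First v>=0 after going negative at step 23, time=3.4500

Answer: 3.4500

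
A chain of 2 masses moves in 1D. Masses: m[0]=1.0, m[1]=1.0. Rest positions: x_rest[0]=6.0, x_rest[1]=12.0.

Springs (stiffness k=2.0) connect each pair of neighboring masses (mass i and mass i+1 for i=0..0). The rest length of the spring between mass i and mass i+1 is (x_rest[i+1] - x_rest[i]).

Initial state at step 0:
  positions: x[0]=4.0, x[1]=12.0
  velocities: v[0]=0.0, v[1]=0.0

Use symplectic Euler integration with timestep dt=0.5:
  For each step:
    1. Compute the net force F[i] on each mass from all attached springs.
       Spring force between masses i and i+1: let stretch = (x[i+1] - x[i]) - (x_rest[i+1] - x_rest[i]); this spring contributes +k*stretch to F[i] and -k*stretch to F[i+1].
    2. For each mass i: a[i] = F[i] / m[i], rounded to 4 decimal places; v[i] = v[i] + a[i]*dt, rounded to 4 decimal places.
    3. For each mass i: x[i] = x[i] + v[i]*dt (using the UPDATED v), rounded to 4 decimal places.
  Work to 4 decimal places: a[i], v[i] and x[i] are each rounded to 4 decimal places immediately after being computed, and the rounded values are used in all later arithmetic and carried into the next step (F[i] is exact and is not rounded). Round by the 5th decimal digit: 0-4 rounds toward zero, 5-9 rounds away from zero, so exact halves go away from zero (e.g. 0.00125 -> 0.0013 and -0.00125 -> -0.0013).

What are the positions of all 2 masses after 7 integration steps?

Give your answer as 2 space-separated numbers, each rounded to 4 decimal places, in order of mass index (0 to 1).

Answer: 5.0000 11.0000

Derivation:
Step 0: x=[4.0000 12.0000] v=[0.0000 0.0000]
Step 1: x=[5.0000 11.0000] v=[2.0000 -2.0000]
Step 2: x=[6.0000 10.0000] v=[2.0000 -2.0000]
Step 3: x=[6.0000 10.0000] v=[0.0000 0.0000]
Step 4: x=[5.0000 11.0000] v=[-2.0000 2.0000]
Step 5: x=[4.0000 12.0000] v=[-2.0000 2.0000]
Step 6: x=[4.0000 12.0000] v=[0.0000 0.0000]
Step 7: x=[5.0000 11.0000] v=[2.0000 -2.0000]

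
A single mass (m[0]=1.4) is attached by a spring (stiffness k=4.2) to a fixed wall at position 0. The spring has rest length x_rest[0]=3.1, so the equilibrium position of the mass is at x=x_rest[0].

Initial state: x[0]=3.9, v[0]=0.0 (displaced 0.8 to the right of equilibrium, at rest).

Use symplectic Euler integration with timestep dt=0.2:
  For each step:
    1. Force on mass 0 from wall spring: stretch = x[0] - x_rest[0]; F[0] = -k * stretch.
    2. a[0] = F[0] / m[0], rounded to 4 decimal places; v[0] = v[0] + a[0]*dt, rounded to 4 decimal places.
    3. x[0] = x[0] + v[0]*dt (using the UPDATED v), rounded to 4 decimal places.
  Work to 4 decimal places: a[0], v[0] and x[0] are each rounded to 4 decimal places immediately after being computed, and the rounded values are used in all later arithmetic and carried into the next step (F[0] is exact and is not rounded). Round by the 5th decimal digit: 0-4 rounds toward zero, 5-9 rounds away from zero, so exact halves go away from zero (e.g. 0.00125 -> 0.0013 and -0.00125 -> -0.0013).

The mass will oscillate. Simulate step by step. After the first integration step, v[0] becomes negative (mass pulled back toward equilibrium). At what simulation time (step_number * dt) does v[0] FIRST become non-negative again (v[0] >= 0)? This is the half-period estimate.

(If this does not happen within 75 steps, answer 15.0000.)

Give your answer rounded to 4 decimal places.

Step 0: x=[3.9000] v=[0.0000]
Step 1: x=[3.8040] v=[-0.4800]
Step 2: x=[3.6235] v=[-0.9024]
Step 3: x=[3.3802] v=[-1.2165]
Step 4: x=[3.1033] v=[-1.3846]
Step 5: x=[2.8260] v=[-1.3866]
Step 6: x=[2.5816] v=[-1.2222]
Step 7: x=[2.3994] v=[-0.9112]
Step 8: x=[2.3012] v=[-0.4908]
Step 9: x=[2.2989] v=[-0.0115]
Step 10: x=[2.3927] v=[0.4692]
First v>=0 after going negative at step 10, time=2.0000

Answer: 2.0000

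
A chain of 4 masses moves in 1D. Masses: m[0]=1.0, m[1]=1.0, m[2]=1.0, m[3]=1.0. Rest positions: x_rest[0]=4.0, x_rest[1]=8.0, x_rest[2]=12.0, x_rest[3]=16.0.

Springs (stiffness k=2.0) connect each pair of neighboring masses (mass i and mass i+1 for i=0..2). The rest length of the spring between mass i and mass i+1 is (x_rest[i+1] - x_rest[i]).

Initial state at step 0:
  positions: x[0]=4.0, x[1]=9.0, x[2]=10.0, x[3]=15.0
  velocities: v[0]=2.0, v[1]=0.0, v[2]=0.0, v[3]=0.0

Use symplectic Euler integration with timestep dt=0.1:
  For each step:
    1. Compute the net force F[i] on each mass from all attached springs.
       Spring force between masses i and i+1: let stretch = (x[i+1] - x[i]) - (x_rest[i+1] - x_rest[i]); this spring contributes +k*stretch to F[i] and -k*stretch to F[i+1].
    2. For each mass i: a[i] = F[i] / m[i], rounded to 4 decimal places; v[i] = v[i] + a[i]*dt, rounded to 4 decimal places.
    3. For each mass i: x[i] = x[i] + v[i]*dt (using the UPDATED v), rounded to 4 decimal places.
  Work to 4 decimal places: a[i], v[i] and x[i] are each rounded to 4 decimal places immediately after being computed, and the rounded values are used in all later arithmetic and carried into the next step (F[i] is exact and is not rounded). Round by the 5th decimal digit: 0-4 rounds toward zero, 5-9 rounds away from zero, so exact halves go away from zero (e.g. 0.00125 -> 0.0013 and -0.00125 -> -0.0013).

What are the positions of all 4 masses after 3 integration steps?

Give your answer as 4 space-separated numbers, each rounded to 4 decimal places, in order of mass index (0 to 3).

Answer: 4.6943 8.5614 10.4544 14.8899

Derivation:
Step 0: x=[4.0000 9.0000 10.0000 15.0000] v=[2.0000 0.0000 0.0000 0.0000]
Step 1: x=[4.2200 8.9200 10.0800 14.9800] v=[2.2000 -0.8000 0.8000 -0.2000]
Step 2: x=[4.4540 8.7692 10.2348 14.9420] v=[2.3400 -1.5080 1.5480 -0.3800]
Step 3: x=[4.6943 8.5614 10.4544 14.8899] v=[2.4030 -2.0779 2.1963 -0.5214]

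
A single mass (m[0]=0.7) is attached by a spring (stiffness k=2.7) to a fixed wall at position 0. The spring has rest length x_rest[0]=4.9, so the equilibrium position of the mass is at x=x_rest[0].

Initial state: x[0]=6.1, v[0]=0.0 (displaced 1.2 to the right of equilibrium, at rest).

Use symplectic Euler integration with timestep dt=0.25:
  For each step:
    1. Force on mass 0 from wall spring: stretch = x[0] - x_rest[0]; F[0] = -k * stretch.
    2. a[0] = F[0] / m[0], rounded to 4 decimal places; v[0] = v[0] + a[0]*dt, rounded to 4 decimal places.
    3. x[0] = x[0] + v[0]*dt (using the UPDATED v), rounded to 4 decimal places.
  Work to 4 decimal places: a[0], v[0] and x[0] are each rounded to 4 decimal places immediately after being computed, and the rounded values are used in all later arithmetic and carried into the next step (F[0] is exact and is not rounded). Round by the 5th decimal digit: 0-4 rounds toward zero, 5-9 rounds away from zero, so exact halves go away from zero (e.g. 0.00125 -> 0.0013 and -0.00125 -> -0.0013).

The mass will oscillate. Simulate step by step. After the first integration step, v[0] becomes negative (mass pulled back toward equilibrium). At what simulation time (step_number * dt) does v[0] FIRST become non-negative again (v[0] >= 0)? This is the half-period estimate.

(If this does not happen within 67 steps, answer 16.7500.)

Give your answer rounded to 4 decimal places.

Answer: 1.7500

Derivation:
Step 0: x=[6.1000] v=[0.0000]
Step 1: x=[5.8107] v=[-1.1572]
Step 2: x=[5.3019] v=[-2.0354]
Step 3: x=[4.6962] v=[-2.4230]
Step 4: x=[4.1396] v=[-2.2265]
Step 5: x=[3.7663] v=[-1.4933]
Step 6: x=[3.6663] v=[-0.4001]
Step 7: x=[3.8637] v=[0.7896]
First v>=0 after going negative at step 7, time=1.7500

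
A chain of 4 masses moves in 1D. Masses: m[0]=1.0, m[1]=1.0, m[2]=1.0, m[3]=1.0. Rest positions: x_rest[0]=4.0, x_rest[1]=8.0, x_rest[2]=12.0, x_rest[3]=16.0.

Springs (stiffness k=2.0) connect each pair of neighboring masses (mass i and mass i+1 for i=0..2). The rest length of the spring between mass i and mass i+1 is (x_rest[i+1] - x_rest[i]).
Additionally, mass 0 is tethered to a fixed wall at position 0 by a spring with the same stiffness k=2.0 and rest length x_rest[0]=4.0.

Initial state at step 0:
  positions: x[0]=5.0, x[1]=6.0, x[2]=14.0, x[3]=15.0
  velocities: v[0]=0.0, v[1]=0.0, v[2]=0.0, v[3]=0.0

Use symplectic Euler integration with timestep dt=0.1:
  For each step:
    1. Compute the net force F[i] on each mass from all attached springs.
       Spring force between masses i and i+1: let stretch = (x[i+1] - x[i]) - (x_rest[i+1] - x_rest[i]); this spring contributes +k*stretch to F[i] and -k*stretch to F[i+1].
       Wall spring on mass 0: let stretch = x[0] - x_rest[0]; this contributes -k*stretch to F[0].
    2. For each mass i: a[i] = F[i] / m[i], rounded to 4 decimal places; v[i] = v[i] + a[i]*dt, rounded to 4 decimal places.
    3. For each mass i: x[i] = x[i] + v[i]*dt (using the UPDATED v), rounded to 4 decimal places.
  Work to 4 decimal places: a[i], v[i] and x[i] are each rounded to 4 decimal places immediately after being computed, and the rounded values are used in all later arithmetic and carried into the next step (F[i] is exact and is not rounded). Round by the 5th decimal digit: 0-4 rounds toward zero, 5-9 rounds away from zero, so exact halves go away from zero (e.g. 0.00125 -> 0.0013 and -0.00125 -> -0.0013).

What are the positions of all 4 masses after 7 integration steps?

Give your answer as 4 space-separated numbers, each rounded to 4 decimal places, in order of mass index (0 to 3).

Answer: 3.4288 8.8014 11.1576 16.2302

Derivation:
Step 0: x=[5.0000 6.0000 14.0000 15.0000] v=[0.0000 0.0000 0.0000 0.0000]
Step 1: x=[4.9200 6.1400 13.8600 15.0600] v=[-0.8000 1.4000 -1.4000 0.6000]
Step 2: x=[4.7660 6.4100 13.5896 15.1760] v=[-1.5400 2.7000 -2.7040 1.1600]
Step 3: x=[4.5496 6.7907 13.2073 15.3403] v=[-2.1644 3.8071 -3.8226 1.6427]
Step 4: x=[4.2870 7.2549 12.7394 15.5419] v=[-2.6261 4.6422 -4.6793 2.0161]
Step 5: x=[3.9980 7.7695 12.2178 15.7675] v=[-2.8899 5.1455 -5.2157 2.2556]
Step 6: x=[3.7045 8.2976 11.6783 16.0021] v=[-2.9352 5.2809 -5.3954 2.3457]
Step 7: x=[3.4288 8.8014 11.1576 16.2302] v=[-2.7575 5.0384 -5.2068 2.2809]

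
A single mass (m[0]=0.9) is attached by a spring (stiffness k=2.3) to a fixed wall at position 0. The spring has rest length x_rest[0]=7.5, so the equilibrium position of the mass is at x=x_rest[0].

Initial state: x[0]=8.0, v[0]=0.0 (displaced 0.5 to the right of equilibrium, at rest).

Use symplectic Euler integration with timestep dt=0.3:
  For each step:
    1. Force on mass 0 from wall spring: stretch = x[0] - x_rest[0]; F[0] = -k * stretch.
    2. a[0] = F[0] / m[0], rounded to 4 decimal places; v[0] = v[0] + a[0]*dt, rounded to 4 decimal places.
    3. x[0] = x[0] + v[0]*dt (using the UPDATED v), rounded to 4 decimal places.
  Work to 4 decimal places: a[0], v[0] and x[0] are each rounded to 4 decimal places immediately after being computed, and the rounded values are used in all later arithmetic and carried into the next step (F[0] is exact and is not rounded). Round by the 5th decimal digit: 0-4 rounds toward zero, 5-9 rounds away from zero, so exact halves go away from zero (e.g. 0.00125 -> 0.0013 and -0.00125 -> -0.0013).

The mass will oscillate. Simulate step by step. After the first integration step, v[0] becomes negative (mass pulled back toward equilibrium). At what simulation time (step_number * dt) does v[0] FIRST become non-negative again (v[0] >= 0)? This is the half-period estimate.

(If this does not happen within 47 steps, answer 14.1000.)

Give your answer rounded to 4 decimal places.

Step 0: x=[8.0000] v=[0.0000]
Step 1: x=[7.8850] v=[-0.3833]
Step 2: x=[7.6815] v=[-0.6785]
Step 3: x=[7.4362] v=[-0.8176]
Step 4: x=[7.2056] v=[-0.7687]
Step 5: x=[7.0427] v=[-0.5430]
Step 6: x=[6.9850] v=[-0.1924]
Step 7: x=[7.0457] v=[0.2024]
First v>=0 after going negative at step 7, time=2.1000

Answer: 2.1000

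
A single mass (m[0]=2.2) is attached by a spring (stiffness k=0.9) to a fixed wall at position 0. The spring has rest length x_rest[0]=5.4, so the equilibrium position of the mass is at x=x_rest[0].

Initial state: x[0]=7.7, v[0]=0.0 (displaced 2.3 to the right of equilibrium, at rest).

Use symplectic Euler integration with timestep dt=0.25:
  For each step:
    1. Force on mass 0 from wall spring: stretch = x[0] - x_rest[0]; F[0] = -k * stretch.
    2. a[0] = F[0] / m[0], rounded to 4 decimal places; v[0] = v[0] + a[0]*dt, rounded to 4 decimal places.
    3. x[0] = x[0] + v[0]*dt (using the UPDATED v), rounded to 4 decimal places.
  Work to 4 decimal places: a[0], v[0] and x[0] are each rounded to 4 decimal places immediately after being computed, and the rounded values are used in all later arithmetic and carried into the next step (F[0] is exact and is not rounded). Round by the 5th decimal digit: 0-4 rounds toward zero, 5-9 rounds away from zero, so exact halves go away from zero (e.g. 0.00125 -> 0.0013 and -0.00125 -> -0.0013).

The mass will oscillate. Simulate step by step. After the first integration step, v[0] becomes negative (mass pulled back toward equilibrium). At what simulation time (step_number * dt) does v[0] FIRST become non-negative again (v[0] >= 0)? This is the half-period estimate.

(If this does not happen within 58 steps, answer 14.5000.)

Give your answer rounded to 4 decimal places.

Step 0: x=[7.7000] v=[0.0000]
Step 1: x=[7.6412] v=[-0.2352]
Step 2: x=[7.5251] v=[-0.4644]
Step 3: x=[7.3547] v=[-0.6818]
Step 4: x=[7.1343] v=[-0.8817]
Step 5: x=[6.8695] v=[-1.0591]
Step 6: x=[6.5672] v=[-1.2094]
Step 7: x=[6.2350] v=[-1.3288]
Step 8: x=[5.8815] v=[-1.4142]
Step 9: x=[5.5156] v=[-1.4635]
Step 10: x=[5.1468] v=[-1.4753]
Step 11: x=[4.7845] v=[-1.4494]
Step 12: x=[4.4379] v=[-1.3865]
Step 13: x=[4.1159] v=[-1.2881]
Step 14: x=[3.8267] v=[-1.1568]
Step 15: x=[3.5777] v=[-0.9959]
Step 16: x=[3.3753] v=[-0.8095]
Step 17: x=[3.2247] v=[-0.6024]
Step 18: x=[3.1297] v=[-0.3799]
Step 19: x=[3.0928] v=[-0.1477]
Step 20: x=[3.1149] v=[0.0883]
First v>=0 after going negative at step 20, time=5.0000

Answer: 5.0000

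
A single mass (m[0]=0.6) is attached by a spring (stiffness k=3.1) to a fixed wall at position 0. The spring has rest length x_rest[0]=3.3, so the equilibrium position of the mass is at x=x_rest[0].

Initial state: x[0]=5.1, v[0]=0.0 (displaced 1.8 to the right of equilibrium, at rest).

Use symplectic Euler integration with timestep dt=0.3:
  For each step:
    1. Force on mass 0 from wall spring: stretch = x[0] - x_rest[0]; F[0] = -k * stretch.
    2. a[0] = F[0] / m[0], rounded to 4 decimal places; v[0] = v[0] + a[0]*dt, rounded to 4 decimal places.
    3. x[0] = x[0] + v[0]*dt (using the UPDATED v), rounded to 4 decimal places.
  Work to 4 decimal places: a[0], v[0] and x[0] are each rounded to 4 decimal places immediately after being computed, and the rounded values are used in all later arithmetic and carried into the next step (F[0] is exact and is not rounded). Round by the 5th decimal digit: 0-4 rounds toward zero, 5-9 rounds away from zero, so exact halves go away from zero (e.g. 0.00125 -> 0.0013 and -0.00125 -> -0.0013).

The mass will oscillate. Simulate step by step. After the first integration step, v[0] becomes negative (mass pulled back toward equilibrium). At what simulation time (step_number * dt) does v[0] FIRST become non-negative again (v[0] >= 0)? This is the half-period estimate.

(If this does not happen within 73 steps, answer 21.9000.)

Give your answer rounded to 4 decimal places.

Answer: 1.5000

Derivation:
Step 0: x=[5.1000] v=[0.0000]
Step 1: x=[4.2630] v=[-2.7900]
Step 2: x=[2.9782] v=[-4.2827]
Step 3: x=[1.8430] v=[-3.7839]
Step 4: x=[1.3853] v=[-1.5256]
Step 5: x=[1.8180] v=[1.4422]
First v>=0 after going negative at step 5, time=1.5000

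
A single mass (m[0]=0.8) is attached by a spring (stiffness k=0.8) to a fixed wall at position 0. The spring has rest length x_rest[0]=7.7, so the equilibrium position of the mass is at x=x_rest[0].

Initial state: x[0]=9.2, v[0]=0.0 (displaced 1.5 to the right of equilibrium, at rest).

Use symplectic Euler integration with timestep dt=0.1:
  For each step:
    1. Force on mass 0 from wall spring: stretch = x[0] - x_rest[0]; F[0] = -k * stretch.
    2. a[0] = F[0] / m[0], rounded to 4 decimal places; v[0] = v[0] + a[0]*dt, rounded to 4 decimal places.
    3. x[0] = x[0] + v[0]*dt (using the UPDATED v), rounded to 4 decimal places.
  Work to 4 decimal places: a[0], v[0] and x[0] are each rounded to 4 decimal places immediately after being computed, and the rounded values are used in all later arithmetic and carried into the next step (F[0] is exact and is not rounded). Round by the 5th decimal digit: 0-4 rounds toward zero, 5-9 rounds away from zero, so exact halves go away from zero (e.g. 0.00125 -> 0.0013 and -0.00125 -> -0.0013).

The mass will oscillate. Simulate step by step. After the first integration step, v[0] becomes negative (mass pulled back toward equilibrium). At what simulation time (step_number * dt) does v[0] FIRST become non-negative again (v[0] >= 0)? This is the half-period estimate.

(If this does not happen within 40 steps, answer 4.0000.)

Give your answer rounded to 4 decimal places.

Step 0: x=[9.2000] v=[0.0000]
Step 1: x=[9.1850] v=[-0.1500]
Step 2: x=[9.1552] v=[-0.2985]
Step 3: x=[9.1108] v=[-0.4440]
Step 4: x=[9.0523] v=[-0.5851]
Step 5: x=[8.9803] v=[-0.7203]
Step 6: x=[8.8955] v=[-0.8483]
Step 7: x=[8.7987] v=[-0.9679]
Step 8: x=[8.6909] v=[-1.0778]
Step 9: x=[8.5732] v=[-1.1769]
Step 10: x=[8.4468] v=[-1.2642]
Step 11: x=[8.3129] v=[-1.3389]
Step 12: x=[8.1729] v=[-1.4002]
Step 13: x=[8.0282] v=[-1.4475]
Step 14: x=[7.8802] v=[-1.4803]
Step 15: x=[7.7304] v=[-1.4983]
Step 16: x=[7.5803] v=[-1.5013]
Step 17: x=[7.4314] v=[-1.4893]
Step 18: x=[7.2852] v=[-1.4624]
Step 19: x=[7.1431] v=[-1.4209]
Step 20: x=[7.0066] v=[-1.3652]
Step 21: x=[6.8770] v=[-1.2959]
Step 22: x=[6.7556] v=[-1.2136]
Step 23: x=[6.6437] v=[-1.1192]
Step 24: x=[6.5423] v=[-1.0136]
Step 25: x=[6.4525] v=[-0.8978]
Step 26: x=[6.3752] v=[-0.7731]
Step 27: x=[6.3111] v=[-0.6406]
Step 28: x=[6.2609] v=[-0.5017]
Step 29: x=[6.2251] v=[-0.3578]
Step 30: x=[6.2041] v=[-0.2103]
Step 31: x=[6.1980] v=[-0.0607]
Step 32: x=[6.2070] v=[0.0895]
First v>=0 after going negative at step 32, time=3.2000

Answer: 3.2000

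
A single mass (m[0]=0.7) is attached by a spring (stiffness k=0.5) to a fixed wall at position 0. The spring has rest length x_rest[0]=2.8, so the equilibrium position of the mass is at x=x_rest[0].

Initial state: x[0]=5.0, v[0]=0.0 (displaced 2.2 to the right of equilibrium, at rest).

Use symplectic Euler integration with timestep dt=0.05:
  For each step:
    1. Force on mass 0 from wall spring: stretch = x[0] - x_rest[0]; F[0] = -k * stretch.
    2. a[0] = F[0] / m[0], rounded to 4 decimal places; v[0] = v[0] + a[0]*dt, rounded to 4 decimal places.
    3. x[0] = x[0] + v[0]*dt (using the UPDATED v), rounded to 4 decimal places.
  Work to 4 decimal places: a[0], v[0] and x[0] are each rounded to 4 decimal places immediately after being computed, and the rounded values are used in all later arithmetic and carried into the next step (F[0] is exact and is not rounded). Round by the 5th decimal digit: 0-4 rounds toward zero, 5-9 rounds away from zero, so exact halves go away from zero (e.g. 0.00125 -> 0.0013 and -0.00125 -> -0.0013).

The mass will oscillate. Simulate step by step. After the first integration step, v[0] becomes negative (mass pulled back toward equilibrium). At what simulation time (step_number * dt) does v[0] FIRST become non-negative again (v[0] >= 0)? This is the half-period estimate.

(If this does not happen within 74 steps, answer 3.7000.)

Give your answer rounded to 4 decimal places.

Step 0: x=[5.0000] v=[0.0000]
Step 1: x=[4.9961] v=[-0.0786]
Step 2: x=[4.9883] v=[-0.1570]
Step 3: x=[4.9765] v=[-0.2352]
Step 4: x=[4.9609] v=[-0.3129]
Step 5: x=[4.9414] v=[-0.3901]
Step 6: x=[4.9181] v=[-0.4666]
Step 7: x=[4.8910] v=[-0.5422]
Step 8: x=[4.8602] v=[-0.6169]
Step 9: x=[4.8257] v=[-0.6905]
Step 10: x=[4.7876] v=[-0.7628]
Step 11: x=[4.7459] v=[-0.8338]
Step 12: x=[4.7007] v=[-0.9033]
Step 13: x=[4.6521] v=[-0.9712]
Step 14: x=[4.6002] v=[-1.0373]
Step 15: x=[4.5451] v=[-1.1016]
Step 16: x=[4.4869] v=[-1.1639]
Step 17: x=[4.4257] v=[-1.2241]
Step 18: x=[4.3616] v=[-1.2822]
Step 19: x=[4.2947] v=[-1.3380]
Step 20: x=[4.2251] v=[-1.3914]
Step 21: x=[4.1530] v=[-1.4423]
Step 22: x=[4.0785] v=[-1.4906]
Step 23: x=[4.0017] v=[-1.5363]
Step 24: x=[3.9227] v=[-1.5792]
Step 25: x=[3.8417] v=[-1.6193]
Step 26: x=[3.7589] v=[-1.6565]
Step 27: x=[3.6744] v=[-1.6907]
Step 28: x=[3.5883] v=[-1.7219]
Step 29: x=[3.5008] v=[-1.7501]
Step 30: x=[3.4120] v=[-1.7751]
Step 31: x=[3.3222] v=[-1.7970]
Step 32: x=[3.2314] v=[-1.8157]
Step 33: x=[3.1398] v=[-1.8311]
Step 34: x=[3.0476] v=[-1.8432]
Step 35: x=[2.9550] v=[-1.8520]
Step 36: x=[2.8621] v=[-1.8575]
Step 37: x=[2.7691] v=[-1.8597]
Step 38: x=[2.6762] v=[-1.8586]
Step 39: x=[2.5835] v=[-1.8542]
Step 40: x=[2.4912] v=[-1.8465]
Step 41: x=[2.3994] v=[-1.8355]
Step 42: x=[2.3083] v=[-1.8212]
Step 43: x=[2.2181] v=[-1.8036]
Step 44: x=[2.1290] v=[-1.7828]
Step 45: x=[2.0411] v=[-1.7588]
Step 46: x=[1.9545] v=[-1.7317]
Step 47: x=[1.8694] v=[-1.7015]
Step 48: x=[1.7860] v=[-1.6683]
Step 49: x=[1.7044] v=[-1.6321]
Step 50: x=[1.6248] v=[-1.5930]
Step 51: x=[1.5473] v=[-1.5510]
Step 52: x=[1.4720] v=[-1.5063]
Step 53: x=[1.3991] v=[-1.4589]
Step 54: x=[1.3287] v=[-1.4089]
Step 55: x=[1.2609] v=[-1.3564]
Step 56: x=[1.1958] v=[-1.3014]
Step 57: x=[1.1336] v=[-1.2441]
Step 58: x=[1.0744] v=[-1.1846]
Step 59: x=[1.0183] v=[-1.1230]
Step 60: x=[0.9653] v=[-1.0594]
Step 61: x=[0.9156] v=[-0.9939]
Step 62: x=[0.8693] v=[-0.9266]
Step 63: x=[0.8264] v=[-0.8576]
Step 64: x=[0.7870] v=[-0.7871]
Step 65: x=[0.7512] v=[-0.7152]
Step 66: x=[0.7191] v=[-0.6420]
Step 67: x=[0.6907] v=[-0.5677]
Step 68: x=[0.6661] v=[-0.4924]
Step 69: x=[0.6453] v=[-0.4162]
Step 70: x=[0.6283] v=[-0.3392]
Step 71: x=[0.6152] v=[-0.2616]
Step 72: x=[0.6060] v=[-0.1836]
Step 73: x=[0.6007] v=[-0.1052]
Step 74: x=[0.5994] v=[-0.0267]
v[0] did not become non-negative within 74 steps; using fallback time=3.7000

Answer: 3.7000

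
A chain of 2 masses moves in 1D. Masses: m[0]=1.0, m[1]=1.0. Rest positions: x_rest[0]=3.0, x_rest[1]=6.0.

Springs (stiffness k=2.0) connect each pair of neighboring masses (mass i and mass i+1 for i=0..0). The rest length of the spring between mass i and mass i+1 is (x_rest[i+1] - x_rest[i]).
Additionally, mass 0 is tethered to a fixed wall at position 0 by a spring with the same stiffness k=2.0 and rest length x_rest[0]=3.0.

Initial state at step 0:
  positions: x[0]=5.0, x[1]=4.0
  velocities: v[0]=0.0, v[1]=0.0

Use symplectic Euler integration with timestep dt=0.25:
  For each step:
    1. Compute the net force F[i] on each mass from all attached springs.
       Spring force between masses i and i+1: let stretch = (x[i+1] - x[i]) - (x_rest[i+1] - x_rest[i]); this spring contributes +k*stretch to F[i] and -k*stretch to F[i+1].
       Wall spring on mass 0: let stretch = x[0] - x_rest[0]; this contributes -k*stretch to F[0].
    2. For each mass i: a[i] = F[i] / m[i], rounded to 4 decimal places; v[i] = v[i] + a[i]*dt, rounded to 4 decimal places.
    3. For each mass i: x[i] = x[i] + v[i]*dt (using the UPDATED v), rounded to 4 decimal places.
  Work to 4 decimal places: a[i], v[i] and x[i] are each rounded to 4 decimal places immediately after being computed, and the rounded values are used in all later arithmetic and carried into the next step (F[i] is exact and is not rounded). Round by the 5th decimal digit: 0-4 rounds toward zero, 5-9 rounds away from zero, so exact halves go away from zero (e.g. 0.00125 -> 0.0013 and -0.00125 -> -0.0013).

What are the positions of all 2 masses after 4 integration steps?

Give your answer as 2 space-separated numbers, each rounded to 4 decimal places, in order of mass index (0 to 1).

Answer: 0.7027 6.9952

Derivation:
Step 0: x=[5.0000 4.0000] v=[0.0000 0.0000]
Step 1: x=[4.2500 4.5000] v=[-3.0000 2.0000]
Step 2: x=[3.0000 5.3438] v=[-5.0000 3.3750]
Step 3: x=[1.6680 6.2696] v=[-5.3281 3.7031]
Step 4: x=[0.7027 6.9952] v=[-3.8613 2.9023]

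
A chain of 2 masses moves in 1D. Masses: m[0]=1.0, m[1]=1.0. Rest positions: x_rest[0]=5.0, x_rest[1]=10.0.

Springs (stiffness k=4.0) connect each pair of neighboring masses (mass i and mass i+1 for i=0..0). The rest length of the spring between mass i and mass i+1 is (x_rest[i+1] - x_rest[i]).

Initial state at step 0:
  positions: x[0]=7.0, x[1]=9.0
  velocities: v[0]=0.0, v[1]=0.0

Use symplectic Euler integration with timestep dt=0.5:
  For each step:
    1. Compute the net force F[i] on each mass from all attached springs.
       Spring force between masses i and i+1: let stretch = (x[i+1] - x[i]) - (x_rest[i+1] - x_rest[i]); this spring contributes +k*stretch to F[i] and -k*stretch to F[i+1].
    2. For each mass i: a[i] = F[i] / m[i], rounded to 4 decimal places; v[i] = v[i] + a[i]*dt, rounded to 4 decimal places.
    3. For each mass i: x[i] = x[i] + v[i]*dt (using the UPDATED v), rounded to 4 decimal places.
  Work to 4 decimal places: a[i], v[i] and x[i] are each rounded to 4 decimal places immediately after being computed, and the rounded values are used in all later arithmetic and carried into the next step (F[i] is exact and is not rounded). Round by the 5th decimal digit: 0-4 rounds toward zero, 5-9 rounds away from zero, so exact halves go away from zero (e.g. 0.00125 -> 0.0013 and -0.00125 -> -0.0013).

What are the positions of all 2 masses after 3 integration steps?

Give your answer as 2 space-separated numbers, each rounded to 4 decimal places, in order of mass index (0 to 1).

Answer: 7.0000 9.0000

Derivation:
Step 0: x=[7.0000 9.0000] v=[0.0000 0.0000]
Step 1: x=[4.0000 12.0000] v=[-6.0000 6.0000]
Step 2: x=[4.0000 12.0000] v=[0.0000 0.0000]
Step 3: x=[7.0000 9.0000] v=[6.0000 -6.0000]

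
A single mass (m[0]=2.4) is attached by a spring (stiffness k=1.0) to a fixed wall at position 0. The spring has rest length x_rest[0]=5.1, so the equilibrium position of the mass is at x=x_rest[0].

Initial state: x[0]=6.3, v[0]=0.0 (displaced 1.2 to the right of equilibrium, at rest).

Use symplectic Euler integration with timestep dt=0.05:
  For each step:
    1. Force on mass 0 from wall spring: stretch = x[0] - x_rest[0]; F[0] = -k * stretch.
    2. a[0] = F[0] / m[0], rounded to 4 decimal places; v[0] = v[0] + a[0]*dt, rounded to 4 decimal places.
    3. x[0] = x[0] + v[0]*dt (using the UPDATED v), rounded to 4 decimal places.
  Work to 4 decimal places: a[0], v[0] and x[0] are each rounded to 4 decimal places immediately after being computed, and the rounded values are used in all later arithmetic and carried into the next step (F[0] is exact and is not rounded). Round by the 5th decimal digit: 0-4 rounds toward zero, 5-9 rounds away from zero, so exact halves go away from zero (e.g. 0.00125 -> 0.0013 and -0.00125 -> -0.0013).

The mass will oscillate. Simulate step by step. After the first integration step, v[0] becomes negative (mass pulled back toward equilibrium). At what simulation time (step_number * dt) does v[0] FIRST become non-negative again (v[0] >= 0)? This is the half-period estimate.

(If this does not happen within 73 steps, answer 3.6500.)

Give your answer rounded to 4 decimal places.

Answer: 3.6500

Derivation:
Step 0: x=[6.3000] v=[0.0000]
Step 1: x=[6.2988] v=[-0.0250]
Step 2: x=[6.2963] v=[-0.0500]
Step 3: x=[6.2926] v=[-0.0749]
Step 4: x=[6.2876] v=[-0.0997]
Step 5: x=[6.2814] v=[-0.1244]
Step 6: x=[6.2740] v=[-0.1490]
Step 7: x=[6.2653] v=[-0.1735]
Step 8: x=[6.2554] v=[-0.1978]
Step 9: x=[6.2443] v=[-0.2219]
Step 10: x=[6.2320] v=[-0.2457]
Step 11: x=[6.2185] v=[-0.2693]
Step 12: x=[6.2039] v=[-0.2926]
Step 13: x=[6.1881] v=[-0.3156]
Step 14: x=[6.1712] v=[-0.3383]
Step 15: x=[6.1532] v=[-0.3606]
Step 16: x=[6.1341] v=[-0.3825]
Step 17: x=[6.1139] v=[-0.4040]
Step 18: x=[6.0926] v=[-0.4251]
Step 19: x=[6.0703] v=[-0.4458]
Step 20: x=[6.0470] v=[-0.4660]
Step 21: x=[6.0227] v=[-0.4857]
Step 22: x=[5.9975] v=[-0.5049]
Step 23: x=[5.9713] v=[-0.5236]
Step 24: x=[5.9442] v=[-0.5418]
Step 25: x=[5.9162] v=[-0.5594]
Step 26: x=[5.8874] v=[-0.5764]
Step 27: x=[5.8578] v=[-0.5928]
Step 28: x=[5.8274] v=[-0.6086]
Step 29: x=[5.7962] v=[-0.6238]
Step 30: x=[5.7643] v=[-0.6383]
Step 31: x=[5.7317] v=[-0.6521]
Step 32: x=[5.6984] v=[-0.6653]
Step 33: x=[5.6645] v=[-0.6778]
Step 34: x=[5.6300] v=[-0.6896]
Step 35: x=[5.5950] v=[-0.7006]
Step 36: x=[5.5595] v=[-0.7109]
Step 37: x=[5.5235] v=[-0.7205]
Step 38: x=[5.4870] v=[-0.7293]
Step 39: x=[5.4501] v=[-0.7374]
Step 40: x=[5.4129] v=[-0.7447]
Step 41: x=[5.3753] v=[-0.7512]
Step 42: x=[5.3375] v=[-0.7569]
Step 43: x=[5.2994] v=[-0.7619]
Step 44: x=[5.2611] v=[-0.7661]
Step 45: x=[5.2226] v=[-0.7695]
Step 46: x=[5.1840] v=[-0.7721]
Step 47: x=[5.1453] v=[-0.7739]
Step 48: x=[5.1066] v=[-0.7748]
Step 49: x=[5.0679] v=[-0.7749]
Step 50: x=[5.0292] v=[-0.7742]
Step 51: x=[4.9906] v=[-0.7727]
Step 52: x=[4.9521] v=[-0.7704]
Step 53: x=[4.9137] v=[-0.7673]
Step 54: x=[4.8755] v=[-0.7634]
Step 55: x=[4.8376] v=[-0.7587]
Step 56: x=[4.7999] v=[-0.7532]
Step 57: x=[4.7626] v=[-0.7470]
Step 58: x=[4.7256] v=[-0.7400]
Step 59: x=[4.6890] v=[-0.7322]
Step 60: x=[4.6528] v=[-0.7236]
Step 61: x=[4.6171] v=[-0.7143]
Step 62: x=[4.5819] v=[-0.7042]
Step 63: x=[4.5472] v=[-0.6934]
Step 64: x=[4.5131] v=[-0.6819]
Step 65: x=[4.4796] v=[-0.6697]
Step 66: x=[4.4468] v=[-0.6568]
Step 67: x=[4.4146] v=[-0.6432]
Step 68: x=[4.3832] v=[-0.6289]
Step 69: x=[4.3525] v=[-0.6140]
Step 70: x=[4.3226] v=[-0.5984]
Step 71: x=[4.2935] v=[-0.5822]
Step 72: x=[4.2652] v=[-0.5654]
Step 73: x=[4.2378] v=[-0.5480]
v[0] did not become non-negative within 73 steps; using fallback time=3.6500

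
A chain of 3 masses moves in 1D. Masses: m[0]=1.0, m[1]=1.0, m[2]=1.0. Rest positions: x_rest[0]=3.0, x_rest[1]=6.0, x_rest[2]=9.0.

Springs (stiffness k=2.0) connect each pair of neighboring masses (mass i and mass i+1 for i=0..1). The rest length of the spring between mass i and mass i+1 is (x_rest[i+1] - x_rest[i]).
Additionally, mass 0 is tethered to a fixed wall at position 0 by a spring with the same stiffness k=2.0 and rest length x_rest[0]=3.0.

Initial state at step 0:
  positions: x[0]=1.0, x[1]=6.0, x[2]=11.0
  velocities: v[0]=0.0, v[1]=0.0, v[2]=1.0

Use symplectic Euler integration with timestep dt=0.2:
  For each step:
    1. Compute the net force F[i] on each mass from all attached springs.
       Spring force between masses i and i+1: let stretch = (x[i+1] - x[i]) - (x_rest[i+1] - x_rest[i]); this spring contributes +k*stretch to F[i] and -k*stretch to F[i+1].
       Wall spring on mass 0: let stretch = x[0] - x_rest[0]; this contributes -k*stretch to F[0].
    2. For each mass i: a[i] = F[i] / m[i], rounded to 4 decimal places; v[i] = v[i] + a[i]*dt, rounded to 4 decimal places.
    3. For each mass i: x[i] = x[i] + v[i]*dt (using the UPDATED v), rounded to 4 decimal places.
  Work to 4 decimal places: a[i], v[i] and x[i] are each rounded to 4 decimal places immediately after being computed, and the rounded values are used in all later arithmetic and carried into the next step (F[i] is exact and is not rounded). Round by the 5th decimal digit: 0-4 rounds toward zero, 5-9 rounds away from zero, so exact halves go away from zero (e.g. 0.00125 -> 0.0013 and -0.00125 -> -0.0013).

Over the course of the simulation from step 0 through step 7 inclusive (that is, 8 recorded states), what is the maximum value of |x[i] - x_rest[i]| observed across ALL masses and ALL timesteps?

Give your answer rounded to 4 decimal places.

Step 0: x=[1.0000 6.0000 11.0000] v=[0.0000 0.0000 1.0000]
Step 1: x=[1.3200 6.0000 11.0400] v=[1.6000 0.0000 0.2000]
Step 2: x=[1.9088 6.0288 10.9168] v=[2.9440 0.1440 -0.6160]
Step 3: x=[2.6745 6.1190 10.6426] v=[3.8285 0.4512 -1.3712]
Step 4: x=[3.5018 6.2956 10.2465] v=[4.1365 0.8828 -1.9806]
Step 5: x=[4.2725 6.5647 9.7743] v=[3.8533 1.3456 -2.3610]
Step 6: x=[4.8847 6.9072 9.2853] v=[3.0612 1.7126 -2.4448]
Step 7: x=[5.2680 7.2782 8.8461] v=[1.9163 1.8548 -2.1960]
Max displacement = 2.2680

Answer: 2.2680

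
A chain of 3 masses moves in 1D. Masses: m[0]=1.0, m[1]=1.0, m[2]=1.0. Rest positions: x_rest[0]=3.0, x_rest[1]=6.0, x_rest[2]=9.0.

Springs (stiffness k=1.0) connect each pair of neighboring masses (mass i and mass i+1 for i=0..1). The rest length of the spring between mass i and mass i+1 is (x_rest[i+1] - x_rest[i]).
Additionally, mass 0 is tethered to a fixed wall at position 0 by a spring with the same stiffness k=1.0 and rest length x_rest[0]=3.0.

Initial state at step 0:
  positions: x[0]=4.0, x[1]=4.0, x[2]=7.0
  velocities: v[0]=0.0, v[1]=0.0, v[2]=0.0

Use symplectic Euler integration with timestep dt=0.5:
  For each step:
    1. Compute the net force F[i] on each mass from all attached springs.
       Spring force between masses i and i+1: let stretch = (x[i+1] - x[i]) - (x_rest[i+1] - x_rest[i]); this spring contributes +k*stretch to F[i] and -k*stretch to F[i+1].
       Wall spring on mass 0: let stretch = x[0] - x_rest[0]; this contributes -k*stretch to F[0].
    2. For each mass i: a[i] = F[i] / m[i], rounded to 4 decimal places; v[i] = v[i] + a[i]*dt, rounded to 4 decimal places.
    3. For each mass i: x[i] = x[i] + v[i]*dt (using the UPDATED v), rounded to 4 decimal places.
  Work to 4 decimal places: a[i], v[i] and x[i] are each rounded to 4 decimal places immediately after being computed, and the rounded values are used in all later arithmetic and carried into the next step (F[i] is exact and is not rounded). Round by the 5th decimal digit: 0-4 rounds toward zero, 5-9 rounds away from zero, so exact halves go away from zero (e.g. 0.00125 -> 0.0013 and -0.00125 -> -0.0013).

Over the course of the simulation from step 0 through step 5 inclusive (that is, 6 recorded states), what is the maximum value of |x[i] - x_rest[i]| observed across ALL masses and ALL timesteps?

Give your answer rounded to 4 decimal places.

Answer: 2.0625

Derivation:
Step 0: x=[4.0000 4.0000 7.0000] v=[0.0000 0.0000 0.0000]
Step 1: x=[3.0000 4.7500 7.0000] v=[-2.0000 1.5000 0.0000]
Step 2: x=[1.6875 5.6250 7.1875] v=[-2.6250 1.7500 0.3750]
Step 3: x=[0.9375 5.9063 7.7344] v=[-1.5000 0.5625 1.0938]
Step 4: x=[1.1954 5.4024 8.5743] v=[0.5157 -1.0079 1.6798]
Step 5: x=[2.2062 4.6397 9.3713] v=[2.0215 -1.5255 1.5939]
Max displacement = 2.0625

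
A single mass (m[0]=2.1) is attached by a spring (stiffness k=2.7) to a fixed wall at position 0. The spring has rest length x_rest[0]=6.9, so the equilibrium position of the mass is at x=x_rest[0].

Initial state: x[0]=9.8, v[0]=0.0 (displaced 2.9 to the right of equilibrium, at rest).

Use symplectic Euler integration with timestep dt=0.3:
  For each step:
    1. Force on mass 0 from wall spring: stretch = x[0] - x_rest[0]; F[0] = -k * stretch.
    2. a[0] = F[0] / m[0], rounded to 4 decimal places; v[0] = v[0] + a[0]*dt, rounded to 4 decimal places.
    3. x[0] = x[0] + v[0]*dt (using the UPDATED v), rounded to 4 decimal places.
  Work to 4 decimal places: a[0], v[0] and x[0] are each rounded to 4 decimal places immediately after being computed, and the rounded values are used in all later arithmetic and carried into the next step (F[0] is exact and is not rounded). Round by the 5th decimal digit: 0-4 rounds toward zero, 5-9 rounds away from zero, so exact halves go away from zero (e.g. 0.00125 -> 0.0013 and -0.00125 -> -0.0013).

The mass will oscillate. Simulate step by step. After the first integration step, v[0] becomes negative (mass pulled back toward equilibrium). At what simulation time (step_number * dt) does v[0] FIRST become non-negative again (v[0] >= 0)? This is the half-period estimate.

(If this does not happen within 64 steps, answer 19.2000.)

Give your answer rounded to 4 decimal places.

Answer: 3.0000

Derivation:
Step 0: x=[9.8000] v=[0.0000]
Step 1: x=[9.4644] v=[-1.1186]
Step 2: x=[8.8321] v=[-2.1077]
Step 3: x=[7.9762] v=[-2.8529]
Step 4: x=[6.9958] v=[-3.2680]
Step 5: x=[6.0043] v=[-3.3050]
Step 6: x=[5.1165] v=[-2.9595]
Step 7: x=[4.4350] v=[-2.2716]
Step 8: x=[4.0388] v=[-1.3208]
Step 9: x=[3.9736] v=[-0.2172]
Step 10: x=[4.2471] v=[0.9116]
First v>=0 after going negative at step 10, time=3.0000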